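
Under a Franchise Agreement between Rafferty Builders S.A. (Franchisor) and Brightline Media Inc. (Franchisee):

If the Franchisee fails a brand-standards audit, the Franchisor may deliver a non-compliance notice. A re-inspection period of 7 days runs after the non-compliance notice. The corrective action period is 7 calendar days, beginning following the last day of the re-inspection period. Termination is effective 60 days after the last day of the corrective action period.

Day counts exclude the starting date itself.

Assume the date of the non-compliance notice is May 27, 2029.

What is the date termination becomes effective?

The last day of the re-inspection period: May 27, 2029 + 7 days = June 3, 2029.
Adding 7 calendar days to June 3, 2029 gives June 10, 2029, which is the last day of the corrective action period.
The date termination becomes effective: June 10, 2029 + 60 days = August 9, 2029.

August 9, 2029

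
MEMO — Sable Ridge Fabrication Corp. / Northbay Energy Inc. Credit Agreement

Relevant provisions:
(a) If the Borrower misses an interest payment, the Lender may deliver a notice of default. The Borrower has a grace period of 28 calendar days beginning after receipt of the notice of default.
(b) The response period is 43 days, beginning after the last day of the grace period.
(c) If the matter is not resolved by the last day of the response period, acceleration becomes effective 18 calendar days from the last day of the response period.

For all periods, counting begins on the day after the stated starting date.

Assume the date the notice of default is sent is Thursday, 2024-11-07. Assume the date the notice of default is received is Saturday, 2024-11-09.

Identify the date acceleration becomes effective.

2025-02-06

The last day of the grace period: 28 calendar days after 2024-11-09 is 2024-12-07.
The last day of the response period: 2024-12-07 + 43 days = 2025-01-19.
The date acceleration becomes effective: 2025-01-19 + 18 days = 2025-02-06.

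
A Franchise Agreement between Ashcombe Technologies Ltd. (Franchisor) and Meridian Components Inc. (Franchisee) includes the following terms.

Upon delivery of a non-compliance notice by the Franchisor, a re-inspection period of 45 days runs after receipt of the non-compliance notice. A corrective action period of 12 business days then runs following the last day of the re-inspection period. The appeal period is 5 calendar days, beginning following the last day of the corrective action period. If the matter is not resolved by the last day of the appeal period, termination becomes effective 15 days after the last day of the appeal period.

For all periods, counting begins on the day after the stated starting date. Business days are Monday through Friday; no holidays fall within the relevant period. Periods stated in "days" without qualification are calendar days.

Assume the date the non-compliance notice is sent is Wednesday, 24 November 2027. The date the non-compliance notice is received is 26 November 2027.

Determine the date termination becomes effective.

The last day of the re-inspection period: 45 calendar days after 26 November 2027 is 10 January 2028.
The last day of the corrective action period: counting 12 business days from Monday, 10 January 2028 (Jan 11, Jan 12, Jan 13, Jan 14, …, Jan 24, Jan 25, Jan 26, skipping weekends) reaches Wednesday, 26 January 2028.
Adding 5 calendar days to 26 January 2028 gives 31 January 2028, which is the last day of the appeal period.
The date termination becomes effective: 31 January 2028 + 15 days = 15 February 2028.

15 February 2028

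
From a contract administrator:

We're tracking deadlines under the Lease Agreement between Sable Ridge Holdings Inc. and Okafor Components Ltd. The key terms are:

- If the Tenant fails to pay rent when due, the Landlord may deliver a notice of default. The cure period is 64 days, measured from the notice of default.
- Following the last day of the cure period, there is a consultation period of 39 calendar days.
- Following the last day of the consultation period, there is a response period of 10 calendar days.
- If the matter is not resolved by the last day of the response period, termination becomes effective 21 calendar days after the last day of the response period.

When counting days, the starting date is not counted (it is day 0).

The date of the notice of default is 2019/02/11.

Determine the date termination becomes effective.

2019/06/25

The last day of the cure period: 2019/02/11 + 64 days = 2019/04/16.
Adding 39 calendar days to 2019/04/16 gives 2019/05/25, which is the last day of the consultation period.
The last day of the response period: 10 calendar days after 2019/05/25 is 2019/06/04.
Adding 21 calendar days to 2019/06/04 gives 2019/06/25, which is the date termination becomes effective.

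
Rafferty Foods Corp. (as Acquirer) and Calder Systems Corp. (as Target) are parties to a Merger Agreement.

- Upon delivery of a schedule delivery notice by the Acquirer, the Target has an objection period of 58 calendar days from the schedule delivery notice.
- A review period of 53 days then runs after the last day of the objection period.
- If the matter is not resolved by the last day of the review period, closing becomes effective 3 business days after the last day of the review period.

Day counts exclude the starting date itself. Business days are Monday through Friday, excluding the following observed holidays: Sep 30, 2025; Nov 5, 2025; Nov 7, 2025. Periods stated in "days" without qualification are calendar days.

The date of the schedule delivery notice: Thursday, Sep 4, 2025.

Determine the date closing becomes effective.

Dec 29, 2025

The last day of the objection period: 58 calendar days after Sep 4, 2025 is Nov 1, 2025.
The last day of the review period: 53 calendar days after Nov 1, 2025 is Dec 24, 2025.
The date closing becomes effective: counting 3 business days from Wednesday, Dec 24, 2025 (Dec 25, Dec 26, Dec 29, skipping weekends) reaches Monday, Dec 29, 2025.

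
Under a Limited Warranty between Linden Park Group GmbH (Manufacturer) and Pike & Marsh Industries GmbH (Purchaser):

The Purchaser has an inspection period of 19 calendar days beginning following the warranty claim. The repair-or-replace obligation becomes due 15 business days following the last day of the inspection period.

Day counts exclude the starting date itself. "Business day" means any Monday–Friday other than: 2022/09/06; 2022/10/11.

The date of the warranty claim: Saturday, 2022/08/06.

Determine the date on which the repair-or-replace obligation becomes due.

The last day of the inspection period: 2022/08/06 + 19 days = 2022/08/25.
The date on which the repair-or-replace obligation becomes due: 15 business days after Thursday, 2022/08/25, skipping weekends and the listed holiday on Sep 6 — Aug 26, Aug 29, Aug 30, Aug 31, …, Sep 14, Sep 15, Sep 16 — lands on Friday, 2022/09/16.

2022/09/16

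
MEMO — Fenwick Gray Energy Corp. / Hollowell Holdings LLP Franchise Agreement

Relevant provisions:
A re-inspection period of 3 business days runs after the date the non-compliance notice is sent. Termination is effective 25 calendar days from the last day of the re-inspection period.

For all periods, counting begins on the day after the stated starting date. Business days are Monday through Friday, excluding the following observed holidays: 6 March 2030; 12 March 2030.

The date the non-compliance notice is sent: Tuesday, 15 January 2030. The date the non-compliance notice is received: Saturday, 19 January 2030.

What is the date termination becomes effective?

The last day of the re-inspection period: 3 business days after Tuesday, 15 January 2030, skipping weekends — Jan 16, Jan 17, Jan 18 — lands on Friday, 18 January 2030.
Adding 25 calendar days to 18 January 2030 gives 12 February 2030, which is the date termination becomes effective.

12 February 2030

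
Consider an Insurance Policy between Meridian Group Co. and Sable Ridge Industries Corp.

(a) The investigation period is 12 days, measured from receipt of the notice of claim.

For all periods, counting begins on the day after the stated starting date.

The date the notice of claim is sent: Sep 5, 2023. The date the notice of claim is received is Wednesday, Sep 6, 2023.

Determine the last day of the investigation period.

Sep 18, 2023

The last day of the investigation period: Sep 6, 2023 + 12 days = Sep 18, 2023.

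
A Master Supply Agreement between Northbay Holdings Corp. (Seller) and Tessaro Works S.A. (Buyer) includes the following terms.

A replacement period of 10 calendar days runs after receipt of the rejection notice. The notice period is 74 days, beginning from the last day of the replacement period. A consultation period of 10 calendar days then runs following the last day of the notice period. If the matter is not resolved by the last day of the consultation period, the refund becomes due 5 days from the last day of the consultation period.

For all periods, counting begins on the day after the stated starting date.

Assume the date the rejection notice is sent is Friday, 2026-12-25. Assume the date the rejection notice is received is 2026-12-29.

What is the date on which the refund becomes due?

Adding 10 calendar days to 2026-12-29 gives 2027-01-08, which is the last day of the replacement period.
The last day of the notice period: 2027-01-08 + 74 days = 2027-03-23.
The last day of the consultation period: 2027-03-23 + 10 days = 2027-04-02.
The date on which the refund becomes due: 2027-04-02 + 5 days = 2027-04-07.

2027-04-07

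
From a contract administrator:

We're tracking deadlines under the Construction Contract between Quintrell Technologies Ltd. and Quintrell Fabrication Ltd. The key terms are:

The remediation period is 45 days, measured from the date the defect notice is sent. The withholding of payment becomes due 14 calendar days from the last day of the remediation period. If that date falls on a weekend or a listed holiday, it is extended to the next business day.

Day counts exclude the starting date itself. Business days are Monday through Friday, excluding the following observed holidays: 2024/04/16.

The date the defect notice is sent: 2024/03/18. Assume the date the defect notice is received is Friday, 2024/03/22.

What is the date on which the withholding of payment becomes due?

2024/05/16

The last day of the remediation period: 2024/03/18 + 45 days = 2024/05/02.
Adding 14 calendar days to 2024/05/02 gives 2024/05/16, which is the date on which the withholding of payment becomes due. 2024/05/16 is a Thursday and is not a listed holiday, so no roll-forward applies.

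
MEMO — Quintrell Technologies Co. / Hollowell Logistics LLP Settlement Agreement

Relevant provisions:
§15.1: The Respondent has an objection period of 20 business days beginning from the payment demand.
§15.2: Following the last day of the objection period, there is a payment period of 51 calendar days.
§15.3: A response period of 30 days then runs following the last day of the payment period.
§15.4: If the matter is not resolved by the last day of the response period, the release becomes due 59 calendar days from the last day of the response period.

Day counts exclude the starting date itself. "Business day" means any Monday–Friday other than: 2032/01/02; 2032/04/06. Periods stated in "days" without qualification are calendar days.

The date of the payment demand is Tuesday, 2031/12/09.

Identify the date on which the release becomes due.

2032/05/26

From Tuesday, 2031/12/09, 20 business days (Dec 10, Dec 11, Dec 12, Dec 15, …, Jan 5, Jan 6, Jan 7, skipping weekends and the listed holiday on Jan 2) brings us to Wednesday, 2032/01/07, which is the last day of the objection period.
Adding 51 calendar days to 2032/01/07 gives 2032/02/27, which is the last day of the payment period.
Adding 30 calendar days to 2032/02/27 gives 2032/03/28, which is the last day of the response period.
Adding 59 calendar days to 2032/03/28 gives 2032/05/26, which is the date on which the release becomes due.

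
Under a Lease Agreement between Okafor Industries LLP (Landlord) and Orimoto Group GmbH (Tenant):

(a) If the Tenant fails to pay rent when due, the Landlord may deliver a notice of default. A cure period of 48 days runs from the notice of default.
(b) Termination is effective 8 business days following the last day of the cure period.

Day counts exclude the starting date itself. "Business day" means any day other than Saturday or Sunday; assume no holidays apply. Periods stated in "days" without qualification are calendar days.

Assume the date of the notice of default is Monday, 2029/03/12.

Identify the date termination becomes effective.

2029/05/09

The last day of the cure period: 48 calendar days after 2029/03/12 is 2029/04/29.
From Sunday, 2029/04/29, 8 business days (Apr 30, May 1, May 2, May 3, May 4, May 7, May 8, May 9, skipping weekends) brings us to Wednesday, 2029/05/09, which is the date termination becomes effective.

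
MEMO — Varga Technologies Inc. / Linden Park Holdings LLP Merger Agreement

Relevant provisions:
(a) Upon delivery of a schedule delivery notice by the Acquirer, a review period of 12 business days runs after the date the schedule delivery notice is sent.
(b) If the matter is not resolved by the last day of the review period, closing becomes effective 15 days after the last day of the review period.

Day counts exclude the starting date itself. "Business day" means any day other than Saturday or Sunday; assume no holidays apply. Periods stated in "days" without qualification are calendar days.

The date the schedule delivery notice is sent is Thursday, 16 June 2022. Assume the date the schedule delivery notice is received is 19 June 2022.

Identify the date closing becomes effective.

From Thursday, 16 June 2022, 12 business days (Jun 17, Jun 20, Jun 21, Jun 22, …, Jun 30, Jul 1, Jul 4, skipping weekends) brings us to Monday, 4 July 2022, which is the last day of the review period.
The date closing becomes effective: 15 calendar days after 4 July 2022 is 19 July 2022.

19 July 2022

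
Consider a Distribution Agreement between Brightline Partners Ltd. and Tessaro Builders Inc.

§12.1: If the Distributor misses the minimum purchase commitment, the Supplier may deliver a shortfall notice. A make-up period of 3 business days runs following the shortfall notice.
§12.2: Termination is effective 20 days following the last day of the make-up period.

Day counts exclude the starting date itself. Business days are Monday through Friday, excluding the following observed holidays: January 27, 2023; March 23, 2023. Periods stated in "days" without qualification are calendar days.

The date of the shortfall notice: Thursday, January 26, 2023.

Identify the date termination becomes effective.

The last day of the make-up period: counting 3 business days from Thursday, January 26, 2023 (Jan 30, Jan 31, Feb 1, skipping weekends and the listed holiday on Jan 27) reaches Wednesday, February 1, 2023.
Adding 20 calendar days to February 1, 2023 gives February 21, 2023, which is the date termination becomes effective.

February 21, 2023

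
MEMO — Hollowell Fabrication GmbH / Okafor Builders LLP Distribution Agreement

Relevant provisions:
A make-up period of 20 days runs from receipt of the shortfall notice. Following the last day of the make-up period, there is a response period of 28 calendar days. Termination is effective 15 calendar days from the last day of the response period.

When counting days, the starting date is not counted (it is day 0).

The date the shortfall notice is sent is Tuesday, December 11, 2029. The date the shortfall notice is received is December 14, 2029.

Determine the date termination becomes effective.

Adding 20 calendar days to December 14, 2029 gives January 3, 2030, which is the last day of the make-up period.
The last day of the response period: 28 calendar days after January 3, 2030 is January 31, 2030.
The date termination becomes effective: January 31, 2030 + 15 days = February 15, 2030.

February 15, 2030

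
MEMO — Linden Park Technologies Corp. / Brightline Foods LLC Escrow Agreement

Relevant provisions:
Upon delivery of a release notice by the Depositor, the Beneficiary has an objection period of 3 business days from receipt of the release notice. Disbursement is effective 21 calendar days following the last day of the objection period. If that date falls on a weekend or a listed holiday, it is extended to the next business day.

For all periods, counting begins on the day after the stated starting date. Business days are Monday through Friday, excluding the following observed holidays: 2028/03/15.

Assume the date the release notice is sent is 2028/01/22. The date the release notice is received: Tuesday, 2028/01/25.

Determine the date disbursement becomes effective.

From Tuesday, 2028/01/25, 3 business days (Jan 26, Jan 27, Jan 28, skipping weekends) brings us to Friday, 2028/01/28, which is the last day of the objection period.
Adding 21 calendar days to 2028/01/28 gives 2028/02/18, which is the date disbursement becomes effective. 2028/02/18 is a Friday and is not a listed holiday, so no roll-forward applies.

2028/02/18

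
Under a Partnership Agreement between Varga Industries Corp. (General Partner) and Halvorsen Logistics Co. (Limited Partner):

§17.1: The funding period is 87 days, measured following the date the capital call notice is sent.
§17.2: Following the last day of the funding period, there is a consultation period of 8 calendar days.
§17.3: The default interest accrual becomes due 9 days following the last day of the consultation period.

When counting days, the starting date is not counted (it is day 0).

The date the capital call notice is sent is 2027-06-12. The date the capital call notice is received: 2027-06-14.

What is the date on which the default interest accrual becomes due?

2027-09-24

Adding 87 calendar days to 2027-06-12 gives 2027-09-07, which is the last day of the funding period.
The last day of the consultation period: 2027-09-07 + 8 days = 2027-09-15.
Adding 9 calendar days to 2027-09-15 gives 2027-09-24, which is the date on which the default interest accrual becomes due.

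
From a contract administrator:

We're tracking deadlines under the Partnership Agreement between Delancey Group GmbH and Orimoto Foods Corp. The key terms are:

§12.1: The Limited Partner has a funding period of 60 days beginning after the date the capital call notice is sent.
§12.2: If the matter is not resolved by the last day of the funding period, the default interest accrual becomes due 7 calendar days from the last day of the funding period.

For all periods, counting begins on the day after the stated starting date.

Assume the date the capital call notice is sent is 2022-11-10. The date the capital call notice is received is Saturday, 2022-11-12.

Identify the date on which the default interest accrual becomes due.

Adding 60 calendar days to 2022-11-10 gives 2023-01-09, which is the last day of the funding period.
Adding 7 calendar days to 2023-01-09 gives 2023-01-16, which is the date on which the default interest accrual becomes due.

2023-01-16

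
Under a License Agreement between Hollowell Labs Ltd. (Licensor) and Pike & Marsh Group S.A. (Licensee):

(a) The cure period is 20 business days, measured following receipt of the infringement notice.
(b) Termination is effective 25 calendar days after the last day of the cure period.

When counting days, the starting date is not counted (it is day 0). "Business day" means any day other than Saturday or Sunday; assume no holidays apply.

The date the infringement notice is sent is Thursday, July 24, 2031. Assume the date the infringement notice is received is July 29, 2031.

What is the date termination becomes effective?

The last day of the cure period: 20 business days after Tuesday, July 29, 2031, skipping weekends — Jul 30, Jul 31, Aug 1, Aug 4, …, Aug 22, Aug 25, Aug 26 — lands on Tuesday, August 26, 2031.
Adding 25 calendar days to August 26, 2031 gives September 20, 2031, which is the date termination becomes effective.

September 20, 2031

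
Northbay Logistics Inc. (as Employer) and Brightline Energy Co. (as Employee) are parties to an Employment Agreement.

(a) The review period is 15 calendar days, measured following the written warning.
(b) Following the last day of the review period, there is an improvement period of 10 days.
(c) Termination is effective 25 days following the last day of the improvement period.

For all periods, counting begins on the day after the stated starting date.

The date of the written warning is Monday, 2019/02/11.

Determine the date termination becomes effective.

2019/04/02

The last day of the review period: 2019/02/11 + 15 days = 2019/02/26.
Adding 10 calendar days to 2019/02/26 gives 2019/03/08, which is the last day of the improvement period.
The date termination becomes effective: 25 calendar days after 2019/03/08 is 2019/04/02.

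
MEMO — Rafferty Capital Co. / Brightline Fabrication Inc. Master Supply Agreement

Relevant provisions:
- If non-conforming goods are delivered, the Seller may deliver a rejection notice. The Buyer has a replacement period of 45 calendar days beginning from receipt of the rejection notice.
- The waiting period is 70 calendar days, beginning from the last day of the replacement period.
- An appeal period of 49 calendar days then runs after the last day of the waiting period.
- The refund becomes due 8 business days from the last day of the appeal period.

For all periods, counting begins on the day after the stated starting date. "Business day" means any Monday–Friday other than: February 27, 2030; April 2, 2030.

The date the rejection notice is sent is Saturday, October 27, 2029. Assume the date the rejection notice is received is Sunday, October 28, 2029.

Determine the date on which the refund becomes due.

The last day of the replacement period: October 28, 2029 + 45 days = December 12, 2029.
The last day of the waiting period: December 12, 2029 + 70 days = February 20, 2030.
The last day of the appeal period: February 20, 2030 + 49 days = April 10, 2030.
From Wednesday, April 10, 2030, 8 business days (Apr 11, Apr 12, Apr 15, Apr 16, Apr 17, Apr 18, Apr 19, Apr 22, skipping weekends) brings us to Monday, April 22, 2030, which is the date on which the refund becomes due.

April 22, 2030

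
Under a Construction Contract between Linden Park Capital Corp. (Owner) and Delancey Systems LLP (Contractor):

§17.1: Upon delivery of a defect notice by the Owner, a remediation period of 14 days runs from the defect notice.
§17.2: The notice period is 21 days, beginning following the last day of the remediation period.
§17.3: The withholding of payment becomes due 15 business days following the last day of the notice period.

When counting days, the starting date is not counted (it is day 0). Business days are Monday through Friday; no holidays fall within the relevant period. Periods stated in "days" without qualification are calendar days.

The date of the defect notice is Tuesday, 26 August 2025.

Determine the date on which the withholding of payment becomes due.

21 October 2025

The last day of the remediation period: 26 August 2025 + 14 days = 9 September 2025.
The last day of the notice period: 21 calendar days after 9 September 2025 is 30 September 2025.
The date on which the withholding of payment becomes due: counting 15 business days from Tuesday, 30 September 2025 (Oct 1, Oct 2, Oct 3, Oct 6, …, Oct 17, Oct 20, Oct 21, skipping weekends) reaches Tuesday, 21 October 2025.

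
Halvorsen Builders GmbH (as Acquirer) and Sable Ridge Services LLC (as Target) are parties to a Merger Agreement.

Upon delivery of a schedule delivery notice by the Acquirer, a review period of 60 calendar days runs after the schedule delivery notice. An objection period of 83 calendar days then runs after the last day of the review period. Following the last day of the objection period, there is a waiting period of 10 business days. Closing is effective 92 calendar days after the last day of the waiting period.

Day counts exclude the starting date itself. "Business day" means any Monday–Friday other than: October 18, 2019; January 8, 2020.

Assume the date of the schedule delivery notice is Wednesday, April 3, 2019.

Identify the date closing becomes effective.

The last day of the review period: 60 calendar days after April 3, 2019 is June 2, 2019.
Adding 83 calendar days to June 2, 2019 gives August 24, 2019, which is the last day of the objection period.
The last day of the waiting period: 10 business days after Saturday, August 24, 2019, skipping weekends — Aug 26, Aug 27, Aug 28, Aug 29, Aug 30, Sep 2, Sep 3, Sep 4, Sep 5, Sep 6 — lands on Friday, September 6, 2019.
The date closing becomes effective: September 6, 2019 + 92 days = December 7, 2019.

December 7, 2019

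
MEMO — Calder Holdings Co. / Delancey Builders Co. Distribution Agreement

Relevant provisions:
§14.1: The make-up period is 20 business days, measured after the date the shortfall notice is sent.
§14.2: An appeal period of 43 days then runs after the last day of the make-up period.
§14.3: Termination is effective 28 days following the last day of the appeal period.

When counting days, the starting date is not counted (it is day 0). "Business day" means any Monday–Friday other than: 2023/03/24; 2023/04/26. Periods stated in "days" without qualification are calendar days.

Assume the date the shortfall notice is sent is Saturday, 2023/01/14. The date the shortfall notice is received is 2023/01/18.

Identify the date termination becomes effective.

The last day of the make-up period: counting 20 business days from Saturday, 2023/01/14 (Jan 16, Jan 17, Jan 18, Jan 19, …, Feb 8, Feb 9, Feb 10, skipping weekends) reaches Friday, 2023/02/10.
The last day of the appeal period: 2023/02/10 + 43 days = 2023/03/25.
The date termination becomes effective: 28 calendar days after 2023/03/25 is 2023/04/22.

2023/04/22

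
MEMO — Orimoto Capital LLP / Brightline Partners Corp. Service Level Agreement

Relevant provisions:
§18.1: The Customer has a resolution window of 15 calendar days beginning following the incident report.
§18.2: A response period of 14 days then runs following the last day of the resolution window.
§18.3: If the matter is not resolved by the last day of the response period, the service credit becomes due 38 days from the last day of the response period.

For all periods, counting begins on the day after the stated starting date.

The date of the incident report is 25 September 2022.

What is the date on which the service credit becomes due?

Adding 15 calendar days to 25 September 2022 gives 10 October 2022, which is the last day of the resolution window.
The last day of the response period: 14 calendar days after 10 October 2022 is 24 October 2022.
The date on which the service credit becomes due: 38 calendar days after 24 October 2022 is 1 December 2022.

1 December 2022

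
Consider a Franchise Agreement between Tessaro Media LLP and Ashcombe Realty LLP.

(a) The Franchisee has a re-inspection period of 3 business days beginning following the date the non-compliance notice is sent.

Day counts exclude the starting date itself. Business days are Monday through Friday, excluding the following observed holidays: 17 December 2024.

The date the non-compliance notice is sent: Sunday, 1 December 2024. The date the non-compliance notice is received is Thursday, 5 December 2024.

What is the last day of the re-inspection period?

The last day of the re-inspection period: 3 business days after Sunday, 1 December 2024, skipping weekends — Dec 2, Dec 3, Dec 4 — lands on Wednesday, 4 December 2024.

4 December 2024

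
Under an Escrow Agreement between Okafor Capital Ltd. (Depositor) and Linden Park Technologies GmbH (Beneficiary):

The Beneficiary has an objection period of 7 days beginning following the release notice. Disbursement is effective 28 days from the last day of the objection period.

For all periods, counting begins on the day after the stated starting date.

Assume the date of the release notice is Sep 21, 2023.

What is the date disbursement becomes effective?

Oct 26, 2023

Adding 7 calendar days to Sep 21, 2023 gives Sep 28, 2023, which is the last day of the objection period.
Adding 28 calendar days to Sep 28, 2023 gives Oct 26, 2023, which is the date disbursement becomes effective.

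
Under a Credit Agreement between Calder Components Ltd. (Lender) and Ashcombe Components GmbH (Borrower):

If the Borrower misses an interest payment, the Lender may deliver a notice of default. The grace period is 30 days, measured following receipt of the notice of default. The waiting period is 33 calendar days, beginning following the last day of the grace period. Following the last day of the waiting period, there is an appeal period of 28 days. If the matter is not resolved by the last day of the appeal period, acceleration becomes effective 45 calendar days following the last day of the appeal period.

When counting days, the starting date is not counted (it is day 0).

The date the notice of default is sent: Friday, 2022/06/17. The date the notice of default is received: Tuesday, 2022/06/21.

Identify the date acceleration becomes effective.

The last day of the grace period: 30 calendar days after 2022/06/21 is 2022/07/21.
The last day of the waiting period: 2022/07/21 + 33 days = 2022/08/23.
Adding 28 calendar days to 2022/08/23 gives 2022/09/20, which is the last day of the appeal period.
Adding 45 calendar days to 2022/09/20 gives 2022/11/04, which is the date acceleration becomes effective.

2022/11/04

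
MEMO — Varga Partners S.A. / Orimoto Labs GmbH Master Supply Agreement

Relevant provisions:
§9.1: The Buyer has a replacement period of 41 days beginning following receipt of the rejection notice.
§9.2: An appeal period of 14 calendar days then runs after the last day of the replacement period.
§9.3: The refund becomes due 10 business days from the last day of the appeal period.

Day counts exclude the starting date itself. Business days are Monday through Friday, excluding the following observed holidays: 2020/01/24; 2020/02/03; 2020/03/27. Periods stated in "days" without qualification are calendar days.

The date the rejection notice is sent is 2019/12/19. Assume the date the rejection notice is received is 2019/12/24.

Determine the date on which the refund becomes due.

The last day of the replacement period: 2019/12/24 + 41 days = 2020/02/03.
Adding 14 calendar days to 2020/02/03 gives 2020/02/17, which is the last day of the appeal period.
The date on which the refund becomes due: 10 business days after Monday, 2020/02/17, skipping weekends — Feb 18, Feb 19, Feb 20, Feb 21, Feb 24, Feb 25, Feb 26, Feb 27, Feb 28, Mar 2 — lands on Monday, 2020/03/02.

2020/03/02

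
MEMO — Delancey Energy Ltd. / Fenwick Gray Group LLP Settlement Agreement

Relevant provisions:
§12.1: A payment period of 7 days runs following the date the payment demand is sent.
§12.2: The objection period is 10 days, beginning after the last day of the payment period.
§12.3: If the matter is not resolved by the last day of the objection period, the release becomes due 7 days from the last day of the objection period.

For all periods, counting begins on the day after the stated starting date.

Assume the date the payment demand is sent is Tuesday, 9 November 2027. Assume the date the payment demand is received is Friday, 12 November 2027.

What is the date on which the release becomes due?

3 December 2027

The last day of the payment period: 9 November 2027 + 7 days = 16 November 2027.
Adding 10 calendar days to 16 November 2027 gives 26 November 2027, which is the last day of the objection period.
The date on which the release becomes due: 26 November 2027 + 7 days = 3 December 2027.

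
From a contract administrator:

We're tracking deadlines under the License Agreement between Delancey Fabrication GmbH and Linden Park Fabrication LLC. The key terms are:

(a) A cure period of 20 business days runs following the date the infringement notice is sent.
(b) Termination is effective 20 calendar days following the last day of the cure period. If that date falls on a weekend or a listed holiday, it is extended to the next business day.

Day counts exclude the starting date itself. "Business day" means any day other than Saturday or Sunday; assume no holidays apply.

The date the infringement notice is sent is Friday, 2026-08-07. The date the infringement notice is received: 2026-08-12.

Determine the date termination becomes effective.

The last day of the cure period: 20 business days after Friday, 2026-08-07, skipping weekends — Aug 10, Aug 11, Aug 12, Aug 13, …, Sep 2, Sep 3, Sep 4 — lands on Friday, 2026-09-04.
The date termination becomes effective: 20 calendar days after 2026-09-04 is 2026-09-24. 2026-09-24 is a Thursday, so no roll-forward applies.

2026-09-24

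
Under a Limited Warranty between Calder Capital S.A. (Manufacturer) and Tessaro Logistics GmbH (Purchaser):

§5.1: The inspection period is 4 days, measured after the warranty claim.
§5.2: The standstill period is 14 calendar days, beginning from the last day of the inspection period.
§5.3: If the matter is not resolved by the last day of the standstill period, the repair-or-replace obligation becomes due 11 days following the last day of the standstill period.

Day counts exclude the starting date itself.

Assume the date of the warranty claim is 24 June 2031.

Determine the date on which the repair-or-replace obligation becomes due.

The last day of the inspection period: 24 June 2031 + 4 days = 28 June 2031.
The last day of the standstill period: 28 June 2031 + 14 days = 12 July 2031.
Adding 11 calendar days to 12 July 2031 gives 23 July 2031, which is the date on which the repair-or-replace obligation becomes due.

23 July 2031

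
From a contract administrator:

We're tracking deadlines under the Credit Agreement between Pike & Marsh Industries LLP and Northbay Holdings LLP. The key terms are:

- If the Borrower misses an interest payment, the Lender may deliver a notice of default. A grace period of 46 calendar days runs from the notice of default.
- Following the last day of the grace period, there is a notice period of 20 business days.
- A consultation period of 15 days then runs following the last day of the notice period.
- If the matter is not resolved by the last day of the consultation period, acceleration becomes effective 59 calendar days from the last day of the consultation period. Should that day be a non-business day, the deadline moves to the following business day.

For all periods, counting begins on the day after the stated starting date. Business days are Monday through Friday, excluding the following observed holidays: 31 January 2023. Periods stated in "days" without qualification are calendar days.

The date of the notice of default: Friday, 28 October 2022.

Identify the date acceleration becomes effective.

27 March 2023

The last day of the grace period: 28 October 2022 + 46 days = 13 December 2022.
From Tuesday, 13 December 2022, 20 business days (Dec 14, Dec 15, Dec 16, Dec 19, …, Jan 6, Jan 9, Jan 10, skipping weekends) brings us to Tuesday, 10 January 2023, which is the last day of the notice period.
The last day of the consultation period: 15 calendar days after 10 January 2023 is 25 January 2023.
Adding 59 calendar days to 25 January 2023 gives 25 March 2023, which is the date acceleration becomes effective. That falls on a Saturday, so it rolls to the next business day, Monday, 27 March 2023.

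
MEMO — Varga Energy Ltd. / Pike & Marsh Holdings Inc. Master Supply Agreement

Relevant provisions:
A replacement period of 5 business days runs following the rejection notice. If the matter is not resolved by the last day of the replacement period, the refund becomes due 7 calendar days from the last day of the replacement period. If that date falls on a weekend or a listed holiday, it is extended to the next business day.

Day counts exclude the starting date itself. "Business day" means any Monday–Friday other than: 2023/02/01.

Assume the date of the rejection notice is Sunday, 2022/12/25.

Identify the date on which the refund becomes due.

The last day of the replacement period: 5 business days after Sunday, 2022/12/25, skipping weekends — Dec 26, Dec 27, Dec 28, Dec 29, Dec 30 — lands on Friday, 2022/12/30.
The date on which the refund becomes due: 2022/12/30 + 7 days = 2023/01/06. 2023/01/06 is a Friday and is not a listed holiday, so no roll-forward applies.

2023/01/06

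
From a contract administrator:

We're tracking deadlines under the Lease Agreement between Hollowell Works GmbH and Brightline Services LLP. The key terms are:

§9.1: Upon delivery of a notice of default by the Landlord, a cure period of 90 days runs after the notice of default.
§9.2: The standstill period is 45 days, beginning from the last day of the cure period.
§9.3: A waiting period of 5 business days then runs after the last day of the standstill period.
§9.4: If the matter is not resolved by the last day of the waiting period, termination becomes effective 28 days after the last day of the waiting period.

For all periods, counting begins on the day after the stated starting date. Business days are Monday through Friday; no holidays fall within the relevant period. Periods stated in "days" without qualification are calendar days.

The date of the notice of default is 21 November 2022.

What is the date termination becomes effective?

The last day of the cure period: 90 calendar days after 21 November 2022 is 19 February 2023.
Adding 45 calendar days to 19 February 2023 gives 5 April 2023, which is the last day of the standstill period.
From Wednesday, 5 April 2023, 5 business days (Apr 6, Apr 7, Apr 10, Apr 11, Apr 12, skipping weekends) brings us to Wednesday, 12 April 2023, which is the last day of the waiting period.
Adding 28 calendar days to 12 April 2023 gives 10 May 2023, which is the date termination becomes effective.

10 May 2023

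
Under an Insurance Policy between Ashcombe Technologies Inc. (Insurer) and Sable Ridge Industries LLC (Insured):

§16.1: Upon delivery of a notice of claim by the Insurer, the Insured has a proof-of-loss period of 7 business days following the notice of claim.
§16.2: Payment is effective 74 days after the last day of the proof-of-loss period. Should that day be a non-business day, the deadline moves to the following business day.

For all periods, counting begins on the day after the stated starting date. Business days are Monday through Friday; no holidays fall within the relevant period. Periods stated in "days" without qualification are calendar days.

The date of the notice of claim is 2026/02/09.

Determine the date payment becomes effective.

2026/05/04

From Monday, 2026/02/09, 7 business days (Feb 10, Feb 11, Feb 12, Feb 13, Feb 16, Feb 17, Feb 18, skipping weekends) brings us to Wednesday, 2026/02/18, which is the last day of the proof-of-loss period.
The date payment becomes effective: 74 calendar days after 2026/02/18 is 2026/05/03. That falls on a Sunday, so it rolls to the next business day, Monday, 2026/05/04.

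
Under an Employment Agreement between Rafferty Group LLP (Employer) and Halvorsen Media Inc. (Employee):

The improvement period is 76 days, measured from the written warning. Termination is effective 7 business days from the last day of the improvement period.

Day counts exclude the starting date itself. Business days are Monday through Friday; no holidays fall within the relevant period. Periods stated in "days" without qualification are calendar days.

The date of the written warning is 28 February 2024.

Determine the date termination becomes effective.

The last day of the improvement period: 28 February 2024 + 76 days = 14 May 2024.
The date termination becomes effective: counting 7 business days from Tuesday, 14 May 2024 (May 15, May 16, May 17, May 20, May 21, May 22, May 23, skipping weekends) reaches Thursday, 23 May 2024.

23 May 2024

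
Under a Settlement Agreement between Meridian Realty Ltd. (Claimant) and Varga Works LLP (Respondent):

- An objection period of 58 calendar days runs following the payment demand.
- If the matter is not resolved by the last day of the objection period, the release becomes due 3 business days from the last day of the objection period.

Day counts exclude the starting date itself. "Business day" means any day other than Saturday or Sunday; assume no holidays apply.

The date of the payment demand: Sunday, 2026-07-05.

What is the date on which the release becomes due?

2026-09-04

The last day of the objection period: 58 calendar days after 2026-07-05 is 2026-09-01.
The date on which the release becomes due: counting 3 business days from Tuesday, 2026-09-01 (Sep 2, Sep 3, Sep 4, skipping weekends) reaches Friday, 2026-09-04.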